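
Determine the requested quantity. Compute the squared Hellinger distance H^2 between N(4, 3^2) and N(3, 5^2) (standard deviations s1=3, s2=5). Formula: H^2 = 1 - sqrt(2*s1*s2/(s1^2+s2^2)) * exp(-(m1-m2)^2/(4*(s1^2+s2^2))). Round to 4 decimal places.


Squared Hellinger distance for Gaussians:
H^2 = 1 - sqrt(2*s1*s2/(s1^2+s2^2)) * exp(-(m1-m2)^2/(4*(s1^2+s2^2))).
s1^2 = 9, s2^2 = 25, s1^2+s2^2 = 34.
sqrt(2*3*5/(34)) = 0.939336.
(m1-m2)^2 = (1)^2 = 1.
exp(-1/(4*34)) = exp(-0.007353) = 0.992674.
H^2 = 1 - 0.939336*0.992674 = 0.0675

0.0675


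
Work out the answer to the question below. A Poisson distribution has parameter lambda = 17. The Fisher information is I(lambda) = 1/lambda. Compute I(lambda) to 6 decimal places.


Fisher information for Poisson: I(lambda) = 1/lambda.
lambda = 17.
I(lambda) = 1/17 = 0.058824

0.058824


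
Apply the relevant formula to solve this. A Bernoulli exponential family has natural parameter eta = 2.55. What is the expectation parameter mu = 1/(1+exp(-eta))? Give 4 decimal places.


Dual coordinate (expectation parameter) for Bernoulli:
mu = 1/(1+exp(-eta)).
eta = 2.55.
exp(-eta) = exp(-2.55) = 0.078082.
mu = 1/(1+0.078082) = 0.9276

0.9276


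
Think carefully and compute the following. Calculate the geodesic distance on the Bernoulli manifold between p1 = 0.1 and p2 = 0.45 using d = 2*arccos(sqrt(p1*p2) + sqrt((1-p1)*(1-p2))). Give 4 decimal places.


Geodesic distance on Bernoulli manifold:
d(p1,p2) = 2*arccos(sqrt(p1*p2) + sqrt((1-p1)*(1-p2))).
sqrt(p1*p2) = sqrt(0.1*0.45) = 0.212132.
sqrt((1-p1)*(1-p2)) = sqrt(0.9*0.55) = 0.703562.
arg = 0.212132 + 0.703562 = 0.915694.
d = 2*arccos(0.915694) = 0.8271

0.8271


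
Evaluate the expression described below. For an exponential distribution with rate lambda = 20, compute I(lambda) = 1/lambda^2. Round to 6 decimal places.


Fisher information for exponential: I(lambda) = 1/lambda^2.
lambda = 20, lambda^2 = 400.
I = 1/400 = 0.002500

0.002500


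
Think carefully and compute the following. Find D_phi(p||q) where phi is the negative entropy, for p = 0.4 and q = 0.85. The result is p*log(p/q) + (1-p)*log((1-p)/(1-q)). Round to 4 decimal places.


Bregman divergence with negative entropy generator:
D = p*log(p/q) + (1-p)*log((1-p)/(1-q)).
p = 0.4, q = 0.85.
p*log(p/q) = 0.4*log(0.4/0.85) = -0.301509.
(1-p)*log((1-p)/(1-q)) = 0.6*log(0.6/0.15) = 0.831777.
D = -0.301509 + 0.831777 = 0.5303

0.5303


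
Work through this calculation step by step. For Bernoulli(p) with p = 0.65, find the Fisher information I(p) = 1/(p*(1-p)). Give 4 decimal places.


For Bernoulli(p), Fisher information is I(p) = 1/(p*(1-p)).
p = 0.65, 1-p = 0.35.
p*(1-p) = 0.2275.
I(p) = 1/0.2275 = 4.3956

4.3956


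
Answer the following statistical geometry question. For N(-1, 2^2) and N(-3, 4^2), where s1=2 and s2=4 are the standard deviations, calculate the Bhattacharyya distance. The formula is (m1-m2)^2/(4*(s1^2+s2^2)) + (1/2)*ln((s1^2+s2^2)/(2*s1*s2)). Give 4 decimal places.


Bhattacharyya distance between two Gaussians:
DB = (m1-m2)^2/(4*(s1^2+s2^2)) + (1/2)*ln((s1^2+s2^2)/(2*s1*s2)).
(m1-m2)^2 = (2)^2 = 4.
s1^2+s2^2 = 4 + 16 = 20.
term1 = 4/80 = 0.05.
term2 = 0.5*ln(20/16.0) = 0.111572.
DB = 0.05 + 0.111572 = 0.1616

0.1616


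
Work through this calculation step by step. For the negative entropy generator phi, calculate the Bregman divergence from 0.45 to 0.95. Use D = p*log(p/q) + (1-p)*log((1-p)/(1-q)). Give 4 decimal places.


Bregman divergence with negative entropy generator:
D = p*log(p/q) + (1-p)*log((1-p)/(1-q)).
p = 0.45, q = 0.95.
p*log(p/q) = 0.45*log(0.45/0.95) = -0.336246.
(1-p)*log((1-p)/(1-q)) = 0.55*log(0.55/0.05) = 1.318842.
D = -0.336246 + 1.318842 = 0.9826

0.9826


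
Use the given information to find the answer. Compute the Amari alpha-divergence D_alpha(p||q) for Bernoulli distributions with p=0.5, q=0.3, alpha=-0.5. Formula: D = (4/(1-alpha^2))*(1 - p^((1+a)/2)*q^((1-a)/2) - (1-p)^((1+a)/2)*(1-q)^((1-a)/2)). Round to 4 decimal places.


Amari alpha-divergence:
D = (4/(1-alpha^2))*(1 - p^((1+a)/2)*q^((1-a)/2) - (1-p)^((1+a)/2)*(1-q)^((1-a)/2)).
alpha = -0.5, p = 0.5, q = 0.3.
e1 = (1+alpha)/2 = 0.25, e2 = (1-alpha)/2 = 0.75.
t1 = p^e1 * q^e2 = 0.5^0.25 * 0.3^0.75 = 0.340866.
t2 = (1-p)^e1 * (1-q)^e2 = 0.5^0.25 * 0.7^0.75 = 0.643526.
4/(1-alpha^2) = 5.333333.
D = 5.333333*(1 - 0.340866 - 0.643526) = 0.0832

0.0832


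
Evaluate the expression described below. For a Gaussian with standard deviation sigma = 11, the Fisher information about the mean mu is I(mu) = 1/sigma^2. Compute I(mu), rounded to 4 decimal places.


The Fisher information for the mean of a normal distribution is I(mu) = 1/sigma^2.
sigma = 11, so sigma^2 = 121.
I(mu) = 1/121 = 0.0083

0.0083


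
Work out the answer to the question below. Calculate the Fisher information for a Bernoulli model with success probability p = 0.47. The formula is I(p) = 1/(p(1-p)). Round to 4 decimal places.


For Bernoulli(p), Fisher information is I(p) = 1/(p*(1-p)).
p = 0.47, 1-p = 0.53.
p*(1-p) = 0.2491.
I(p) = 1/0.2491 = 4.0145

4.0145


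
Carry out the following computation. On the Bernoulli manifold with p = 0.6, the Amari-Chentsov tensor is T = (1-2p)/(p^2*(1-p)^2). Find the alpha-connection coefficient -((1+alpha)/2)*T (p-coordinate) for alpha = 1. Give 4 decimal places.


Skewness (Amari-Chentsov) tensor: T = (1-2p)/(p^2*(1-p)^2).
p = 0.6, 1-2p = -0.2, p^2 = 0.36, (1-p)^2 = 0.16.
T = -0.2/(0.36 * 0.16) = -3.472222.
In the p-coordinate, Gamma^(alpha) = Gamma^(0) - (alpha/2)*T with Gamma^(0) = (1/2)*g'(p) = -T/2,
so Gamma^(alpha) = -((1+alpha)/2)*T.
alpha = 1, -(1+alpha)/2 = -1.0.
Gamma = -1.0 * -3.472222 = 3.4722

3.4722


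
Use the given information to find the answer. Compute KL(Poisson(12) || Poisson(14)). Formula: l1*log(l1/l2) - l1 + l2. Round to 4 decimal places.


KL divergence for Poisson:
KL = l1*log(l1/l2) - l1 + l2.
l1 = 12, l2 = 14.
log(12/14) = -0.154151.
l1*log(l1/l2) = 12 * -0.154151 = -1.849808.
KL = -1.849808 - 12 + 14 = 0.1502

0.1502


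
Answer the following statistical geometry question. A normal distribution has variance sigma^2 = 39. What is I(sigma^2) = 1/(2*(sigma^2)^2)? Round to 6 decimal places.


Fisher information for variance: I(sigma^2) = 1/(2*sigma^4).
sigma^2 = 39, so sigma^4 = 1521.
I = 1/(2*1521) = 1/3042 = 0.000329

0.000329


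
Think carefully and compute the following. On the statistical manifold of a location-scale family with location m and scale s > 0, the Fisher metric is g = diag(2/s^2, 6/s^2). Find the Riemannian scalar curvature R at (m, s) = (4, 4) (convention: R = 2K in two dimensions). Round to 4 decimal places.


The metric has the form g = (A dm^2 + B ds^2)/s^2 with A = 2, B = 6.
Substitute u = sqrt(A/B)*m: g = B*(du^2 + ds^2)/s^2, i.e. B times the
Poincare upper half-plane metric, which has constant Gaussian curvature -1.
Scaling a 2D metric by a constant c divides the Gaussian curvature by c,
so K = -1/B = -1/(6) = -0.1667 everywhere (the point (m, s) = (4, 4) is irrelevant:
the curvature is constant).
Scalar curvature in dimension 2: R = 2K = -2/(6) = -0.3333.

-0.3333


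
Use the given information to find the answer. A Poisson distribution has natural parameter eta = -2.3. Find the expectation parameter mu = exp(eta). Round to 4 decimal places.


Expectation parameter for Poisson exponential family:
mu = exp(eta).
eta = -2.3.
mu = exp(-2.3) = 0.1003

0.1003


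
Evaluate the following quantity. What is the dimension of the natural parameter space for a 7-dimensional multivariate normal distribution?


Exponential family dimension calculation:
For 7-dim MVN: mean has 7 params, covariance has 7*8/2 = 28 unique entries.
Total dim = 7 + 28 = 35.

35


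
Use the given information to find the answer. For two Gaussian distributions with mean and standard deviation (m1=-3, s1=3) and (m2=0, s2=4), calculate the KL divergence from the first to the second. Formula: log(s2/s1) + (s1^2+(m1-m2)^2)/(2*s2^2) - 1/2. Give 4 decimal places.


KL divergence between normal distributions:
KL = log(s2/s1) + (s1^2 + (m1-m2)^2)/(2*s2^2) - 1/2.
log(4/3) = 0.287682.
(3^2 + (-3-0)^2)/(2*4^2) = (9 + 9)/32 = 0.5625.
KL = 0.287682 + 0.5625 - 0.5 = 0.3502

0.3502


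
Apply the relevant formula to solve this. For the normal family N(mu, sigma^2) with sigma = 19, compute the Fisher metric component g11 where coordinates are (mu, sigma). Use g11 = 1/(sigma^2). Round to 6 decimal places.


For the 2-parameter normal family, the Fisher metric has:
  g11 = 1/sigma^2, g22 = 2/sigma^2.
sigma = 19, sigma^2 = 361.
g11 = 0.002770

0.002770


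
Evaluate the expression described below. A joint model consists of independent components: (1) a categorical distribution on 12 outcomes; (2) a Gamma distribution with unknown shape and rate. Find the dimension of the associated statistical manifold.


The dimension of a statistical manifold equals the number of free
(independent) real parameters of the model. For a product of independent
blocks the parameter counts add.
- categorical on 12 outcomes (probabilities sum to 1): 12-1 = 11.
- Gamma (shape, rate): 2.
Total = 11 + 2 = 13.
Dimension = 13

13


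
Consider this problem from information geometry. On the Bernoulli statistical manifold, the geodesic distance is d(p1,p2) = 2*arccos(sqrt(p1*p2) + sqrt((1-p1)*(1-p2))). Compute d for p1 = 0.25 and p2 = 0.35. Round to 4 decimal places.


Geodesic distance on Bernoulli manifold:
d(p1,p2) = 2*arccos(sqrt(p1*p2) + sqrt((1-p1)*(1-p2))).
sqrt(p1*p2) = sqrt(0.25*0.35) = 0.295804.
sqrt((1-p1)*(1-p2)) = sqrt(0.75*0.65) = 0.698212.
arg = 0.295804 + 0.698212 = 0.994016.
d = 2*arccos(0.994016) = 0.2189

0.2189


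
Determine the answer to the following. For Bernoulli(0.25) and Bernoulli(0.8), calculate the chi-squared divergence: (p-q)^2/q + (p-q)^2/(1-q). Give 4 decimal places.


Chi-squared divergence between Bernoulli distributions:
chi^2 = (p-q)^2/q + (p-q)^2/(1-q).
p = 0.25, q = 0.8, p-q = -0.55.
(p-q)^2 = 0.3025.
term1 = 0.3025/0.8 = 0.378125.
term2 = 0.3025/0.2 = 1.5125.
chi^2 = 0.378125 + 1.5125 = 1.8906

1.8906


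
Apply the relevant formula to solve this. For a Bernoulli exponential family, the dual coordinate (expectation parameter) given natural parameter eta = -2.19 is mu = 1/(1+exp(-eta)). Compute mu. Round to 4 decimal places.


Dual coordinate (expectation parameter) for Bernoulli:
mu = 1/(1+exp(-eta)).
eta = -2.19.
exp(-eta) = exp(2.19) = 8.935213.
mu = 1/(1+8.935213) = 0.1007

0.1007


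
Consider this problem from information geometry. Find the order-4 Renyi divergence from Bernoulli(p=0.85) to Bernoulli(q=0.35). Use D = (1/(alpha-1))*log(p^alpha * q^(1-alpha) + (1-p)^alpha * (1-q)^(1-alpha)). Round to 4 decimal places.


Renyi divergence of order alpha between Bernoulli distributions:
D = (1/(alpha-1))*log(p^alpha * q^(1-alpha) + (1-p)^alpha * (1-q)^(1-alpha)).
alpha = 4, p = 0.85, q = 0.35.
p^alpha * q^(1-alpha) = 0.85^4 * 0.35^-3 = 12.175073.
(1-p)^alpha * (1-q)^(1-alpha) = 0.15^4 * 0.65^-3 = 0.001843.
sum = 12.175073 + 0.001843 = 12.176916.
D = (1/3)*log(12.176916) = 0.8332

0.8332


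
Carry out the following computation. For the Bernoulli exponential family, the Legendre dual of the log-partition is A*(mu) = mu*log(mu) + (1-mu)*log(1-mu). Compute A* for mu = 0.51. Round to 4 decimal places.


Legendre transform for Bernoulli:
A*(mu) = mu*log(mu) + (1-mu)*log(1-mu).
mu = 0.51, 1-mu = 0.49.
mu*log(mu) = 0.51*log(0.51) = -0.343406.
(1-mu)*log(1-mu) = 0.49*log(0.49) = -0.349541.
A* = -0.343406 + -0.349541 = -0.6929

-0.6929


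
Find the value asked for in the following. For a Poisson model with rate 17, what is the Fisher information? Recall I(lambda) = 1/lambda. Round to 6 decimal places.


Fisher information for Poisson: I(lambda) = 1/lambda.
lambda = 17.
I(lambda) = 1/17 = 0.058824

0.058824


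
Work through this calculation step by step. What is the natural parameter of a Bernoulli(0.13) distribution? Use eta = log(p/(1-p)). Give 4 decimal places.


Natural parameter for Bernoulli: eta = log(p/(1-p)).
p = 0.13, 1-p = 0.87.
p/(1-p) = 0.149425.
eta = log(0.149425) = -1.9010

-1.9010


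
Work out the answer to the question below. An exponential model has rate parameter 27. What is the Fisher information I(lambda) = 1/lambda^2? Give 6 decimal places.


Fisher information for exponential: I(lambda) = 1/lambda^2.
lambda = 27, lambda^2 = 729.
I = 1/729 = 0.001372

0.001372


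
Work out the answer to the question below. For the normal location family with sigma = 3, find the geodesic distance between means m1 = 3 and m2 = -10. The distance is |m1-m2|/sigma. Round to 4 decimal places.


On the fixed-variance normal subfamily, geodesic distance = |m1-m2|/sigma.
|3 - -10| = 13.
sigma = 3.
d = 13/3 = 4.3333

4.3333


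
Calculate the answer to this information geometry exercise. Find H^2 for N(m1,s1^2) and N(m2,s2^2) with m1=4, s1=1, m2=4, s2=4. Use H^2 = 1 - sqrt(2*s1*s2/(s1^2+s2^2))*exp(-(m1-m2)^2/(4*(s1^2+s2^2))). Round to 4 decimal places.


Squared Hellinger distance for Gaussians:
H^2 = 1 - sqrt(2*s1*s2/(s1^2+s2^2)) * exp(-(m1-m2)^2/(4*(s1^2+s2^2))).
s1^2 = 1, s2^2 = 16, s1^2+s2^2 = 17.
sqrt(2*1*4/(17)) = 0.685994.
(m1-m2)^2 = (0)^2 = 0.
exp(-0/(4*17)) = exp(0.0) = 1.0.
H^2 = 1 - 0.685994*1.0 = 0.3140

0.3140


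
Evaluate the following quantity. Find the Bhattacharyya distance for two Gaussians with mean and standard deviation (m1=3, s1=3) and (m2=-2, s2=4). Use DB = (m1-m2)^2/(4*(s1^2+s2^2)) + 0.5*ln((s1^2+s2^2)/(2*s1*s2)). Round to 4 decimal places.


Bhattacharyya distance between two Gaussians:
DB = (m1-m2)^2/(4*(s1^2+s2^2)) + (1/2)*ln((s1^2+s2^2)/(2*s1*s2)).
(m1-m2)^2 = (5)^2 = 25.
s1^2+s2^2 = 9 + 16 = 25.
term1 = 25/100 = 0.25.
term2 = 0.5*ln(25/24.0) = 0.020411.
DB = 0.25 + 0.020411 = 0.2704

0.2704


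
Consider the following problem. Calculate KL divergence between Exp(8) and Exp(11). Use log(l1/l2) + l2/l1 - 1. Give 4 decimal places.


KL divergence for exponential family:
KL = log(l1/l2) + l2/l1 - 1.
log(8/11) = -0.318454.
11/8 = 1.375.
KL = -0.318454 + 1.375 - 1 = 0.0565

0.0565


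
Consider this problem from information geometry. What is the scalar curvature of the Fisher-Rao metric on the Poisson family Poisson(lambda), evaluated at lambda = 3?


This family has a single free parameter, so its statistical manifold
is 1-dimensional. The Riemann curvature tensor of any 1-dimensional
Riemannian manifold vanishes identically, so R = 0.

0


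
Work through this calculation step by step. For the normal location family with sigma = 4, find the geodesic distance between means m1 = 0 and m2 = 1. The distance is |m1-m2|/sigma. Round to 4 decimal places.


On the fixed-variance normal subfamily, geodesic distance = |m1-m2|/sigma.
|0 - 1| = 1.
sigma = 4.
d = 1/4 = 0.2500

0.2500


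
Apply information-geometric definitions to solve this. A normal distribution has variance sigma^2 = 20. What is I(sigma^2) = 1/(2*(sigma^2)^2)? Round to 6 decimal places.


Fisher information for variance: I(sigma^2) = 1/(2*sigma^4).
sigma^2 = 20, so sigma^4 = 400.
I = 1/(2*400) = 1/800 = 0.001250

0.001250


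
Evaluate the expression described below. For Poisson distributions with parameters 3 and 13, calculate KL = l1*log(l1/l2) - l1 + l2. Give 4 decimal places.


KL divergence for Poisson:
KL = l1*log(l1/l2) - l1 + l2.
l1 = 3, l2 = 13.
log(3/13) = -1.466337.
l1*log(l1/l2) = 3 * -1.466337 = -4.399011.
KL = -4.399011 - 3 + 13 = 5.6010

5.6010


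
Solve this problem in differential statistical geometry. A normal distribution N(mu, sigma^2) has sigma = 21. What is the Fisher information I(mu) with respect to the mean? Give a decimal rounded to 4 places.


The Fisher information for the mean of a normal distribution is I(mu) = 1/sigma^2.
sigma = 21, so sigma^2 = 441.
I(mu) = 1/441 = 0.0023

0.0023


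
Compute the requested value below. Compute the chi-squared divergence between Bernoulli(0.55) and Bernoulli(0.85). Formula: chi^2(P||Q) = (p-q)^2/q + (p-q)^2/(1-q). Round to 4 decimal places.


Chi-squared divergence between Bernoulli distributions:
chi^2 = (p-q)^2/q + (p-q)^2/(1-q).
p = 0.55, q = 0.85, p-q = -0.3.
(p-q)^2 = 0.09.
term1 = 0.09/0.85 = 0.105882.
term2 = 0.09/0.15 = 0.6.
chi^2 = 0.105882 + 0.6 = 0.7059

0.7059


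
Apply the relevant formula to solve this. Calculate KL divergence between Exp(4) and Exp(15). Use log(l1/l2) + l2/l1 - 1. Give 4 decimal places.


KL divergence for exponential family:
KL = log(l1/l2) + l2/l1 - 1.
log(4/15) = -1.321756.
15/4 = 3.75.
KL = -1.321756 + 3.75 - 1 = 1.4282

1.4282


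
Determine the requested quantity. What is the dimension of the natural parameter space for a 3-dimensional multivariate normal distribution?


Exponential family dimension calculation:
For 3-dim MVN: mean has 3 params, covariance has 3*4/2 = 6 unique entries.
Total dim = 3 + 6 = 9.

9


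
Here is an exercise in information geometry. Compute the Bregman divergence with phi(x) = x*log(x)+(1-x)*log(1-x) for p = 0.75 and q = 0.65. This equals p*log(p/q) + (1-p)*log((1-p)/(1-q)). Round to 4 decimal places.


Bregman divergence with negative entropy generator:
D = p*log(p/q) + (1-p)*log((1-p)/(1-q)).
p = 0.75, q = 0.65.
p*log(p/q) = 0.75*log(0.75/0.65) = 0.107326.
(1-p)*log((1-p)/(1-q)) = 0.25*log(0.25/0.35) = -0.084118.
D = 0.107326 + -0.084118 = 0.0232

0.0232


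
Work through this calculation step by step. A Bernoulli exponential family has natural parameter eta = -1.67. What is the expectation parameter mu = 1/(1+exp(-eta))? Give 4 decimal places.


Dual coordinate (expectation parameter) for Bernoulli:
mu = 1/(1+exp(-eta)).
eta = -1.67.
exp(-eta) = exp(1.67) = 5.312168.
mu = 1/(1+5.312168) = 0.1584

0.1584


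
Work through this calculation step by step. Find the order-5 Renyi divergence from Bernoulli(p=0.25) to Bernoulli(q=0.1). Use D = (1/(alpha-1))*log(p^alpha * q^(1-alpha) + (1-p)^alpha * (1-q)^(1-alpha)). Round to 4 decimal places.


Renyi divergence of order alpha between Bernoulli distributions:
D = (1/(alpha-1))*log(p^alpha * q^(1-alpha) + (1-p)^alpha * (1-q)^(1-alpha)).
alpha = 5, p = 0.25, q = 0.1.
p^alpha * q^(1-alpha) = 0.25^5 * 0.1^-4 = 9.765625.
(1-p)^alpha * (1-q)^(1-alpha) = 0.75^5 * 0.9^-4 = 0.36169.
sum = 9.765625 + 0.36169 = 10.127315.
D = (1/4)*log(10.127315) = 0.5788

0.5788


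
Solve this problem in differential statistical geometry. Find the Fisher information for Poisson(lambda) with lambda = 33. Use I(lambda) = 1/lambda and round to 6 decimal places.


Fisher information for Poisson: I(lambda) = 1/lambda.
lambda = 33.
I(lambda) = 1/33 = 0.030303

0.030303


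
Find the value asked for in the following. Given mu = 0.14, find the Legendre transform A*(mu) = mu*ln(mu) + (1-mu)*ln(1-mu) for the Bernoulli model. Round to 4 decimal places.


Legendre transform for Bernoulli:
A*(mu) = mu*log(mu) + (1-mu)*log(1-mu).
mu = 0.14, 1-mu = 0.86.
mu*log(mu) = 0.14*log(0.14) = -0.275256.
(1-mu)*log(1-mu) = 0.86*log(0.86) = -0.129708.
A* = -0.275256 + -0.129708 = -0.4050

-0.4050


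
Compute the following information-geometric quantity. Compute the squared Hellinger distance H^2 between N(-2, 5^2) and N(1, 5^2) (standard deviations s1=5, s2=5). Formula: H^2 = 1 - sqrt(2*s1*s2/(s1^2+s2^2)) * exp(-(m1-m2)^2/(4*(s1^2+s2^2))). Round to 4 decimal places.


Squared Hellinger distance for Gaussians:
H^2 = 1 - sqrt(2*s1*s2/(s1^2+s2^2)) * exp(-(m1-m2)^2/(4*(s1^2+s2^2))).
s1^2 = 25, s2^2 = 25, s1^2+s2^2 = 50.
sqrt(2*5*5/(50)) = 1.0.
(m1-m2)^2 = (-3)^2 = 9.
exp(-9/(4*50)) = exp(-0.045) = 0.955997.
H^2 = 1 - 1.0*0.955997 = 0.0440

0.0440


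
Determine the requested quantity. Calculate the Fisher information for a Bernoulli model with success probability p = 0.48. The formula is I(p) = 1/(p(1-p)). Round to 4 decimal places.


For Bernoulli(p), Fisher information is I(p) = 1/(p*(1-p)).
p = 0.48, 1-p = 0.52.
p*(1-p) = 0.2496.
I(p) = 1/0.2496 = 4.0064

4.0064


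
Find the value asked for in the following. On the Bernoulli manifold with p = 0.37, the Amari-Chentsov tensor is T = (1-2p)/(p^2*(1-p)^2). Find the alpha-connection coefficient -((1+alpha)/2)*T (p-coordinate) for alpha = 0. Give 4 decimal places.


Skewness (Amari-Chentsov) tensor: T = (1-2p)/(p^2*(1-p)^2).
p = 0.37, 1-2p = 0.26, p^2 = 0.1369, (1-p)^2 = 0.3969.
T = 0.26/(0.1369 * 0.3969) = 4.785076.
In the p-coordinate, Gamma^(alpha) = Gamma^(0) - (alpha/2)*T with Gamma^(0) = (1/2)*g'(p) = -T/2,
so Gamma^(alpha) = -((1+alpha)/2)*T.
alpha = 0, -(1+alpha)/2 = -0.5.
Gamma = -0.5 * 4.785076 = -2.3925

-2.3925


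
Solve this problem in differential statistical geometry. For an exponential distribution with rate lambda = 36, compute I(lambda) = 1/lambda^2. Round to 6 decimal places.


Fisher information for exponential: I(lambda) = 1/lambda^2.
lambda = 36, lambda^2 = 1296.
I = 1/1296 = 0.000772

0.000772


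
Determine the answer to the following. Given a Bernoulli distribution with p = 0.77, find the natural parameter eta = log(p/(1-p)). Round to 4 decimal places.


Natural parameter for Bernoulli: eta = log(p/(1-p)).
p = 0.77, 1-p = 0.23.
p/(1-p) = 3.347826.
eta = log(3.347826) = 1.2083

1.2083


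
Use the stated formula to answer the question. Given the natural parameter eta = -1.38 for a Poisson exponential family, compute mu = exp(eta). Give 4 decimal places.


Expectation parameter for Poisson exponential family:
mu = exp(eta).
eta = -1.38.
mu = exp(-1.38) = 0.2516

0.2516


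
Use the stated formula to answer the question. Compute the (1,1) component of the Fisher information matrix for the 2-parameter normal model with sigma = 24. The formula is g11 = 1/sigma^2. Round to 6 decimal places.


For the 2-parameter normal family, the Fisher metric has:
  g11 = 1/sigma^2, g22 = 2/sigma^2.
sigma = 24, sigma^2 = 576.
g11 = 0.001736

0.001736


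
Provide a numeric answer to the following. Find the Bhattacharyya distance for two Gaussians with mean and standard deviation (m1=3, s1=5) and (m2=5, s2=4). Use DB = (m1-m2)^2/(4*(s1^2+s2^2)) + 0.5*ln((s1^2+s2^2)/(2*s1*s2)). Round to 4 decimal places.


Bhattacharyya distance between two Gaussians:
DB = (m1-m2)^2/(4*(s1^2+s2^2)) + (1/2)*ln((s1^2+s2^2)/(2*s1*s2)).
(m1-m2)^2 = (-2)^2 = 4.
s1^2+s2^2 = 25 + 16 = 41.
term1 = 4/164 = 0.02439.
term2 = 0.5*ln(41/40.0) = 0.012346.
DB = 0.02439 + 0.012346 = 0.0367

0.0367


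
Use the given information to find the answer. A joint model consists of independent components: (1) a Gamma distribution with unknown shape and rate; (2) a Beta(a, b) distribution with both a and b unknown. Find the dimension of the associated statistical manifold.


The dimension of a statistical manifold equals the number of free
(independent) real parameters of the model. For a product of independent
blocks the parameter counts add.
- Gamma (shape, rate): 2.
- Beta (a, b): 2.
Total = 2 + 2 = 4.
Dimension = 4

4


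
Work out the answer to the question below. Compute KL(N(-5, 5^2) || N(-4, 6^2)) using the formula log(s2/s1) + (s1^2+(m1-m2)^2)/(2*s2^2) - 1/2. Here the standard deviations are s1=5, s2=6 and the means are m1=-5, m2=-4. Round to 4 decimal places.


KL divergence between normal distributions:
KL = log(s2/s1) + (s1^2 + (m1-m2)^2)/(2*s2^2) - 1/2.
log(6/5) = 0.182322.
(5^2 + (-5--4)^2)/(2*6^2) = (25 + 1)/72 = 0.361111.
KL = 0.182322 + 0.361111 - 0.5 = 0.0434

0.0434


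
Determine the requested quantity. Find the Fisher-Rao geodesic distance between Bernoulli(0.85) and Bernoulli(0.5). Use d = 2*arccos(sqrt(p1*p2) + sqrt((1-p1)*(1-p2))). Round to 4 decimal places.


Geodesic distance on Bernoulli manifold:
d(p1,p2) = 2*arccos(sqrt(p1*p2) + sqrt((1-p1)*(1-p2))).
sqrt(p1*p2) = sqrt(0.85*0.5) = 0.65192.
sqrt((1-p1)*(1-p2)) = sqrt(0.15*0.5) = 0.273861.
arg = 0.65192 + 0.273861 = 0.925782.
d = 2*arccos(0.925782) = 0.7754

0.7754


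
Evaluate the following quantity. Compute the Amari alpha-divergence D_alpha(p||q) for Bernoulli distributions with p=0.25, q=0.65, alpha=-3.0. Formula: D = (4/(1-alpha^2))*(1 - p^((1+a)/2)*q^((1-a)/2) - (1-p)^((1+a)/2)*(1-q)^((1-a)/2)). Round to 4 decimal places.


Amari alpha-divergence:
D = (4/(1-alpha^2))*(1 - p^((1+a)/2)*q^((1-a)/2) - (1-p)^((1+a)/2)*(1-q)^((1-a)/2)).
alpha = -3.0, p = 0.25, q = 0.65.
e1 = (1+alpha)/2 = -1.0, e2 = (1-alpha)/2 = 2.0.
t1 = p^e1 * q^e2 = 0.25^-1.0 * 0.65^2.0 = 1.69.
t2 = (1-p)^e1 * (1-q)^e2 = 0.75^-1.0 * 0.35^2.0 = 0.163333.
4/(1-alpha^2) = -0.5.
D = -0.5*(1 - 1.69 - 0.163333) = 0.4267

0.4267


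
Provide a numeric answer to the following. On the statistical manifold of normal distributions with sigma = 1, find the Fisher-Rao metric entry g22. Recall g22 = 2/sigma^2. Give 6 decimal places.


For the 2-parameter normal family, the Fisher metric has:
  g11 = 1/sigma^2, g22 = 2/sigma^2.
sigma = 1, sigma^2 = 1.
g22 = 2.000000

2.000000


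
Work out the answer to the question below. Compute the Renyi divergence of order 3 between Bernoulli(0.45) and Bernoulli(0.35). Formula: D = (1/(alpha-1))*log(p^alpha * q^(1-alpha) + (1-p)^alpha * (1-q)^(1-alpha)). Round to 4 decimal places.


Renyi divergence of order alpha between Bernoulli distributions:
D = (1/(alpha-1))*log(p^alpha * q^(1-alpha) + (1-p)^alpha * (1-q)^(1-alpha)).
alpha = 3, p = 0.45, q = 0.35.
p^alpha * q^(1-alpha) = 0.45^3 * 0.35^-2 = 0.743878.
(1-p)^alpha * (1-q)^(1-alpha) = 0.55^3 * 0.65^-2 = 0.393787.
sum = 0.743878 + 0.393787 = 1.137665.
D = (1/2)*log(1.137665) = 0.0645

0.0645


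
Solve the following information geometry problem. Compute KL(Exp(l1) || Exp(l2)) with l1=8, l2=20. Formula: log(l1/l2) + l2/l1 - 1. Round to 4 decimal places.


KL divergence for exponential family:
KL = log(l1/l2) + l2/l1 - 1.
log(8/20) = -0.916291.
20/8 = 2.5.
KL = -0.916291 + 2.5 - 1 = 0.5837

0.5837


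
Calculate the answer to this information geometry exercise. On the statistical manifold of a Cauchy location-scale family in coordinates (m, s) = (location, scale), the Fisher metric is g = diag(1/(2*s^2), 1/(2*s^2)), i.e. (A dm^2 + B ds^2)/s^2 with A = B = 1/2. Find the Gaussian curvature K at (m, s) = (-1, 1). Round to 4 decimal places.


The metric has the form g = (A dm^2 + B ds^2)/s^2 with A = 1/2, B = 1/2.
Substitute u = sqrt(A/B)*m: g = B*(du^2 + ds^2)/s^2, i.e. B times the
Poincare upper half-plane metric, which has constant Gaussian curvature -1.
Scaling a 2D metric by a constant c divides the Gaussian curvature by c,
so K = -1/B = -1/(1/2) = -2.0000 everywhere (the point (m, s) = (-1, 1) is irrelevant:
the curvature is constant).
The requested Gaussian curvature is K = -2.0000.

-2.0000


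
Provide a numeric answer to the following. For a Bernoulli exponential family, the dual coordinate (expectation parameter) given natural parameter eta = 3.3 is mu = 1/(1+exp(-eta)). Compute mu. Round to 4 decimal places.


Dual coordinate (expectation parameter) for Bernoulli:
mu = 1/(1+exp(-eta)).
eta = 3.3.
exp(-eta) = exp(-3.3) = 0.036883.
mu = 1/(1+0.036883) = 0.9644

0.9644


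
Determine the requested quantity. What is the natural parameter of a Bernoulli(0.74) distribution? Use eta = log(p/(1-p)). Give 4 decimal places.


Natural parameter for Bernoulli: eta = log(p/(1-p)).
p = 0.74, 1-p = 0.26.
p/(1-p) = 2.846154.
eta = log(2.846154) = 1.0460

1.0460


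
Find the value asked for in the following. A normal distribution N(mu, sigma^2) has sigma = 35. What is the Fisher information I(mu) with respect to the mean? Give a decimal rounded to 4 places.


The Fisher information for the mean of a normal distribution is I(mu) = 1/sigma^2.
sigma = 35, so sigma^2 = 1225.
I(mu) = 1/1225 = 0.0008

0.0008


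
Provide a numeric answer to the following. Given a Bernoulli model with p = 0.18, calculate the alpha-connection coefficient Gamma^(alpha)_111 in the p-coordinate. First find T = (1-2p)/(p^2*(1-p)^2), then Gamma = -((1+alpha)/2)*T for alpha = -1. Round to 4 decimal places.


Skewness (Amari-Chentsov) tensor: T = (1-2p)/(p^2*(1-p)^2).
p = 0.18, 1-2p = 0.64, p^2 = 0.0324, (1-p)^2 = 0.6724.
T = 0.64/(0.0324 * 0.6724) = 29.376988.
In the p-coordinate, Gamma^(alpha) = Gamma^(0) - (alpha/2)*T with Gamma^(0) = (1/2)*g'(p) = -T/2,
so Gamma^(alpha) = -((1+alpha)/2)*T.
alpha = -1, -(1+alpha)/2 = 0.0.
Gamma = 0.0 * 29.376988 = 0.0000

0.0000


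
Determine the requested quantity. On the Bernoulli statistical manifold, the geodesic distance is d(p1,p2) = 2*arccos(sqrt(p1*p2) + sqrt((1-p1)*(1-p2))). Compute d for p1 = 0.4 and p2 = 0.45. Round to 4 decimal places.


Geodesic distance on Bernoulli manifold:
d(p1,p2) = 2*arccos(sqrt(p1*p2) + sqrt((1-p1)*(1-p2))).
sqrt(p1*p2) = sqrt(0.4*0.45) = 0.424264.
sqrt((1-p1)*(1-p2)) = sqrt(0.6*0.55) = 0.574456.
arg = 0.424264 + 0.574456 = 0.99872.
d = 2*arccos(0.99872) = 0.1012

0.1012


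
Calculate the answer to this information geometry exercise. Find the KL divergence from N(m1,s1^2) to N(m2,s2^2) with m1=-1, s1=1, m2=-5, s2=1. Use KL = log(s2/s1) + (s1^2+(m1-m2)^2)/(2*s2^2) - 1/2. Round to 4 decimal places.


KL divergence between normal distributions:
KL = log(s2/s1) + (s1^2 + (m1-m2)^2)/(2*s2^2) - 1/2.
log(1/1) = 0.0.
(1^2 + (-1--5)^2)/(2*1^2) = (1 + 16)/2 = 8.5.
KL = 0.0 + 8.5 - 0.5 = 8.0000

8.0000


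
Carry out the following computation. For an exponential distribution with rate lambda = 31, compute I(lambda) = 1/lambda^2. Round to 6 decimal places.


Fisher information for exponential: I(lambda) = 1/lambda^2.
lambda = 31, lambda^2 = 961.
I = 1/961 = 0.001041

0.001041


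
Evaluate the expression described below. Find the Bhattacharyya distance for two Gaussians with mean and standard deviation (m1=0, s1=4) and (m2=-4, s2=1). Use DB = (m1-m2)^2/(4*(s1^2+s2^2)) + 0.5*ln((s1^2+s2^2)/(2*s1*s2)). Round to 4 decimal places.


Bhattacharyya distance between two Gaussians:
DB = (m1-m2)^2/(4*(s1^2+s2^2)) + (1/2)*ln((s1^2+s2^2)/(2*s1*s2)).
(m1-m2)^2 = (4)^2 = 16.
s1^2+s2^2 = 16 + 1 = 17.
term1 = 16/68 = 0.235294.
term2 = 0.5*ln(17/8.0) = 0.376886.
DB = 0.235294 + 0.376886 = 0.6122

0.6122


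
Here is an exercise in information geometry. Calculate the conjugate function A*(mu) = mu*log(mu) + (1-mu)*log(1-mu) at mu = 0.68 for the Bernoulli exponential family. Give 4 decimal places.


Legendre transform for Bernoulli:
A*(mu) = mu*log(mu) + (1-mu)*log(1-mu).
mu = 0.68, 1-mu = 0.32.
mu*log(mu) = 0.68*log(0.68) = -0.26225.
(1-mu)*log(1-mu) = 0.32*log(0.32) = -0.364619.
A* = -0.26225 + -0.364619 = -0.6269

-0.6269


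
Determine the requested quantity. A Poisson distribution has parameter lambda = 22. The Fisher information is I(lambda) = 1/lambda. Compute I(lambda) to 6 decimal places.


Fisher information for Poisson: I(lambda) = 1/lambda.
lambda = 22.
I(lambda) = 1/22 = 0.045455

0.045455


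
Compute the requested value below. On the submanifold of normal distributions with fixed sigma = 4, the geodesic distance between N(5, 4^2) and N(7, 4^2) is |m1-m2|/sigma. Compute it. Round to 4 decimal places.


On the fixed-variance normal subfamily, geodesic distance = |m1-m2|/sigma.
|5 - 7| = 2.
sigma = 4.
d = 2/4 = 0.5000

0.5000


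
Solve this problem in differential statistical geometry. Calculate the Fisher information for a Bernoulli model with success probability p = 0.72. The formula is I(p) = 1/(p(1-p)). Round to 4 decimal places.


For Bernoulli(p), Fisher information is I(p) = 1/(p*(1-p)).
p = 0.72, 1-p = 0.28.
p*(1-p) = 0.2016.
I(p) = 1/0.2016 = 4.9603

4.9603


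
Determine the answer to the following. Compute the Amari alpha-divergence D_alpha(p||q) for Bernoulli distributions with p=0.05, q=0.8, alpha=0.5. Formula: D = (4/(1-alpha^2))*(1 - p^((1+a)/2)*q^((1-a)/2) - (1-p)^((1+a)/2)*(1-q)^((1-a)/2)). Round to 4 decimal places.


Amari alpha-divergence:
D = (4/(1-alpha^2))*(1 - p^((1+a)/2)*q^((1-a)/2) - (1-p)^((1+a)/2)*(1-q)^((1-a)/2)).
alpha = 0.5, p = 0.05, q = 0.8.
e1 = (1+alpha)/2 = 0.75, e2 = (1-alpha)/2 = 0.25.
t1 = p^e1 * q^e2 = 0.05^0.75 * 0.8^0.25 = 0.1.
t2 = (1-p)^e1 * (1-q)^e2 = 0.95^0.75 * 0.2^0.25 = 0.643502.
4/(1-alpha^2) = 5.333333.
D = 5.333333*(1 - 0.1 - 0.643502) = 1.3680

1.3680


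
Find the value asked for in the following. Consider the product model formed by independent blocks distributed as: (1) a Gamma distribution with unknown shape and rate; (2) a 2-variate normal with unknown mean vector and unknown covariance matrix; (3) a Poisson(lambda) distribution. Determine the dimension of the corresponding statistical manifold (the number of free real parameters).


The dimension of a statistical manifold equals the number of free
(independent) real parameters of the model. For a product of independent
blocks the parameter counts add.
- Gamma (shape, rate): 2.
- 2-variate normal: 2 (mean) + 2*3/2 = 3 (symmetric covariance) = 5.
- Poisson (lambda): 1.
Total = 2 + 5 + 1 = 8.
Dimension = 8

8


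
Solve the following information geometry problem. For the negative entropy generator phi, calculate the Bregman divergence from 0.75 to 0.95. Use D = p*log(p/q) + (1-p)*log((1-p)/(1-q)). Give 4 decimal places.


Bregman divergence with negative entropy generator:
D = p*log(p/q) + (1-p)*log((1-p)/(1-q)).
p = 0.75, q = 0.95.
p*log(p/q) = 0.75*log(0.75/0.95) = -0.177292.
(1-p)*log((1-p)/(1-q)) = 0.25*log(0.25/0.05) = 0.402359.
D = -0.177292 + 0.402359 = 0.2251

0.2251


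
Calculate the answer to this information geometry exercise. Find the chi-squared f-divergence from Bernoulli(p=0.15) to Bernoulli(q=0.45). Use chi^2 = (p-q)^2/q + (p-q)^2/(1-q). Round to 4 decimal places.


Chi-squared divergence between Bernoulli distributions:
chi^2 = (p-q)^2/q + (p-q)^2/(1-q).
p = 0.15, q = 0.45, p-q = -0.3.
(p-q)^2 = 0.09.
term1 = 0.09/0.45 = 0.2.
term2 = 0.09/0.55 = 0.163636.
chi^2 = 0.2 + 0.163636 = 0.3636

0.3636


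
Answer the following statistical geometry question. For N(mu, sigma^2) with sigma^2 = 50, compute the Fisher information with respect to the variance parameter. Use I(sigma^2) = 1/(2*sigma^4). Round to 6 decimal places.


Fisher information for variance: I(sigma^2) = 1/(2*sigma^4).
sigma^2 = 50, so sigma^4 = 2500.
I = 1/(2*2500) = 1/5000 = 0.000200

0.000200


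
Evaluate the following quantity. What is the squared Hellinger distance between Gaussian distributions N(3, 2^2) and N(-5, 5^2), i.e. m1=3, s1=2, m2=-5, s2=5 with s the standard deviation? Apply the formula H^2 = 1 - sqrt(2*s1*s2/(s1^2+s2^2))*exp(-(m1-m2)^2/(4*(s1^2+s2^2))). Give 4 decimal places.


Squared Hellinger distance for Gaussians:
H^2 = 1 - sqrt(2*s1*s2/(s1^2+s2^2)) * exp(-(m1-m2)^2/(4*(s1^2+s2^2))).
s1^2 = 4, s2^2 = 25, s1^2+s2^2 = 29.
sqrt(2*2*5/(29)) = 0.830455.
(m1-m2)^2 = (8)^2 = 64.
exp(-64/(4*29)) = exp(-0.551724) = 0.575956.
H^2 = 1 - 0.830455*0.575956 = 0.5217

0.5217


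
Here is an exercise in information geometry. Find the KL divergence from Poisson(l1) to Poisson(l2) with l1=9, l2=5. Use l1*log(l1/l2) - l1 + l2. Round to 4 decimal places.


KL divergence for Poisson:
KL = l1*log(l1/l2) - l1 + l2.
l1 = 9, l2 = 5.
log(9/5) = 0.587787.
l1*log(l1/l2) = 9 * 0.587787 = 5.29008.
KL = 5.29008 - 9 + 5 = 1.2901

1.2901


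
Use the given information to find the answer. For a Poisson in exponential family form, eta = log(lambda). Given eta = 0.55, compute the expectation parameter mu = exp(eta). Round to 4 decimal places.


Expectation parameter for Poisson exponential family:
mu = exp(eta).
eta = 0.55.
mu = exp(0.55) = 1.7333

1.7333


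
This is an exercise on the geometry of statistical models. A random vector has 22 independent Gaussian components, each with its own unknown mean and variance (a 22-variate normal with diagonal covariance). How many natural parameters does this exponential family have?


Exponential family dimension calculation:
Each univariate normal has two natural parameters (mu/sigma^2 and -1/(2 sigma^2)).
With 22 independent components, dim = 2 * 22 = 44.

44


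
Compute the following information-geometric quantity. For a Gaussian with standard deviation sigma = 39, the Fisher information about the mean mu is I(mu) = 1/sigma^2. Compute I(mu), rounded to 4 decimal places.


The Fisher information for the mean of a normal distribution is I(mu) = 1/sigma^2.
sigma = 39, so sigma^2 = 1521.
I(mu) = 1/1521 = 0.0007

0.0007


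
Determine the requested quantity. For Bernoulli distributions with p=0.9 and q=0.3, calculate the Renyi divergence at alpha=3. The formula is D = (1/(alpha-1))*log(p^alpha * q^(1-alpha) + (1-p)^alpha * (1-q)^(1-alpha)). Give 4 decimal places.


Renyi divergence of order alpha between Bernoulli distributions:
D = (1/(alpha-1))*log(p^alpha * q^(1-alpha) + (1-p)^alpha * (1-q)^(1-alpha)).
alpha = 3, p = 0.9, q = 0.3.
p^alpha * q^(1-alpha) = 0.9^3 * 0.3^-2 = 8.1.
(1-p)^alpha * (1-q)^(1-alpha) = 0.1^3 * 0.7^-2 = 0.002041.
sum = 8.1 + 0.002041 = 8.102041.
D = (1/2)*log(8.102041) = 1.0461

1.0461


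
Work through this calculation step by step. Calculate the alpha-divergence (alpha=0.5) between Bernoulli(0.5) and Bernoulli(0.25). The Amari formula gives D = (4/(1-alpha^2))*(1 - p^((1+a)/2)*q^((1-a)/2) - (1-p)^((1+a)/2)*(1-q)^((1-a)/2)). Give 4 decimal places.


Amari alpha-divergence:
D = (4/(1-alpha^2))*(1 - p^((1+a)/2)*q^((1-a)/2) - (1-p)^((1+a)/2)*(1-q)^((1-a)/2)).
alpha = 0.5, p = 0.5, q = 0.25.
e1 = (1+alpha)/2 = 0.75, e2 = (1-alpha)/2 = 0.25.
t1 = p^e1 * q^e2 = 0.5^0.75 * 0.25^0.25 = 0.420448.
t2 = (1-p)^e1 * (1-q)^e2 = 0.5^0.75 * 0.75^0.25 = 0.553341.
4/(1-alpha^2) = 5.333333.
D = 5.333333*(1 - 0.420448 - 0.553341) = 0.1398

0.1398


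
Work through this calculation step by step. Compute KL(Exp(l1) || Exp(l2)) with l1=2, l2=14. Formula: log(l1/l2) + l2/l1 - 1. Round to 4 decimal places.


KL divergence for exponential family:
KL = log(l1/l2) + l2/l1 - 1.
log(2/14) = -1.94591.
14/2 = 7.0.
KL = -1.94591 + 7.0 - 1 = 4.0541

4.0541


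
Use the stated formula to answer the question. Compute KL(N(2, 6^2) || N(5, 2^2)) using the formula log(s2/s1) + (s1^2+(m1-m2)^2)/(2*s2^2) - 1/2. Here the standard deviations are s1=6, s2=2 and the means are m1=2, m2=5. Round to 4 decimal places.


KL divergence between normal distributions:
KL = log(s2/s1) + (s1^2 + (m1-m2)^2)/(2*s2^2) - 1/2.
log(2/6) = -1.098612.
(6^2 + (2-5)^2)/(2*2^2) = (36 + 9)/8 = 5.625.
KL = -1.098612 + 5.625 - 0.5 = 4.0264

4.0264


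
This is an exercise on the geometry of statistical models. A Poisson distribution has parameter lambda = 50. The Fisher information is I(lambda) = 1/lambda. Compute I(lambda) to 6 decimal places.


Fisher information for Poisson: I(lambda) = 1/lambda.
lambda = 50.
I(lambda) = 1/50 = 0.020000

0.020000


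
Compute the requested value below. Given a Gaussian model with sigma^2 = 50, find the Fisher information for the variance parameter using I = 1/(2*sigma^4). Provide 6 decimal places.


Fisher information for variance: I(sigma^2) = 1/(2*sigma^4).
sigma^2 = 50, so sigma^4 = 2500.
I = 1/(2*2500) = 1/5000 = 0.000200

0.000200


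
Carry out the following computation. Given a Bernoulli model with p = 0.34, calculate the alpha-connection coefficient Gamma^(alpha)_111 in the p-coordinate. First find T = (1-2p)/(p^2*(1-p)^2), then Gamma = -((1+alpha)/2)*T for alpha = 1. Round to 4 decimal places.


Skewness (Amari-Chentsov) tensor: T = (1-2p)/(p^2*(1-p)^2).
p = 0.34, 1-2p = 0.32, p^2 = 0.1156, (1-p)^2 = 0.4356.
T = 0.32/(0.1156 * 0.4356) = 6.354835.
In the p-coordinate, Gamma^(alpha) = Gamma^(0) - (alpha/2)*T with Gamma^(0) = (1/2)*g'(p) = -T/2,
so Gamma^(alpha) = -((1+alpha)/2)*T.
alpha = 1, -(1+alpha)/2 = -1.0.
Gamma = -1.0 * 6.354835 = -6.3548

-6.3548


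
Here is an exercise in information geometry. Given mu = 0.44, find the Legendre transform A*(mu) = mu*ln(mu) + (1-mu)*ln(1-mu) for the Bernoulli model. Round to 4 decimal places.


Legendre transform for Bernoulli:
A*(mu) = mu*log(mu) + (1-mu)*log(1-mu).
mu = 0.44, 1-mu = 0.56.
mu*log(mu) = 0.44*log(0.44) = -0.361231.
(1-mu)*log(1-mu) = 0.56*log(0.56) = -0.324698.
A* = -0.361231 + -0.324698 = -0.6859

-0.6859


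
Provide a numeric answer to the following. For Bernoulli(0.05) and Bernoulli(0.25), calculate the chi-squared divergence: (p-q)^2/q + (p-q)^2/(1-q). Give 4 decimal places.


Chi-squared divergence between Bernoulli distributions:
chi^2 = (p-q)^2/q + (p-q)^2/(1-q).
p = 0.05, q = 0.25, p-q = -0.2.
(p-q)^2 = 0.04.
term1 = 0.04/0.25 = 0.16.
term2 = 0.04/0.75 = 0.053333.
chi^2 = 0.16 + 0.053333 = 0.2133

0.2133
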